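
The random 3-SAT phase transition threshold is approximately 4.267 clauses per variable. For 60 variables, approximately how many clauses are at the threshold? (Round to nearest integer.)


The 3-SAT phase transition occurs at approximately 4.267 clauses per variable.
m = 4.267 * 60 = 256.02.
Rounded to nearest integer: 256.

256


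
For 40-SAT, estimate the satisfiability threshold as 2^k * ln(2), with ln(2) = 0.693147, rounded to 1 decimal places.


Using the asymptotic formula: threshold ~ 2^k * ln(2).
2^40 = 1099511627776.
1099511627776 * 0.693147 = 762123186258.1.

762123186258.1


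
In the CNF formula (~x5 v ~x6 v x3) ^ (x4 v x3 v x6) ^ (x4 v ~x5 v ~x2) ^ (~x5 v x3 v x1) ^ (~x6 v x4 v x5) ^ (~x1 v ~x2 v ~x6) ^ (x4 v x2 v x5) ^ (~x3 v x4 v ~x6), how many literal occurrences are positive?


Scan each clause for unnegated literals.
Clause 1: 1 positive; Clause 2: 3 positive; Clause 3: 1 positive; Clause 4: 2 positive; Clause 5: 2 positive; Clause 6: 0 positive; Clause 7: 3 positive; Clause 8: 1 positive.
Total positive literal occurrences = 13.

13


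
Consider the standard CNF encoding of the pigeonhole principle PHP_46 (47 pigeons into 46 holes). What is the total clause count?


The PHP encoding has two parts:
1) At-least-one-hole clauses: 47 (one per pigeon, each with 46 literals).
2) At-most-one-pigeon-per-hole clauses: 46 holes * C(47,2) = 46 * 1081 = 49726.
Total clauses = 47 + 49726 = 49773.

49773


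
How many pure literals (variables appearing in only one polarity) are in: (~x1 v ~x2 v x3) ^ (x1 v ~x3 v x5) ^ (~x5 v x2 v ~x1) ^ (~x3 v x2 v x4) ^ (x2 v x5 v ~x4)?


A pure literal appears in only one polarity across all clauses.
No pure literals found.
Count = 0.

0


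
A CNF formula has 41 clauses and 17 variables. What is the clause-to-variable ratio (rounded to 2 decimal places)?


Clause-to-variable ratio = clauses / variables.
41 / 17 = 2.41.

2.41


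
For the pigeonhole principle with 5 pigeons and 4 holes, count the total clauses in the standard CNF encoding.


The PHP encoding has two parts:
1) At-least-one-hole clauses: 5 (one per pigeon, each with 4 literals).
2) At-most-one-pigeon-per-hole clauses: 4 holes * C(5,2) = 4 * 10 = 40.
Total clauses = 5 + 40 = 45.

45


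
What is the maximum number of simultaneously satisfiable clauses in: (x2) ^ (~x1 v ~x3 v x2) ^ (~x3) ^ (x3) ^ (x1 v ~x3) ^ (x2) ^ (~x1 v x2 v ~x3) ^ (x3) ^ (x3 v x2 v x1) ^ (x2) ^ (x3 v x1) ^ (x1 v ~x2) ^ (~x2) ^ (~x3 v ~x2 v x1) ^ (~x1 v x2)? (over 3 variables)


Enumerate all 8 truth assignments.
For each, count how many of the 15 clauses are satisfied.
The formula is not fully satisfiable, so the maximum is below 15.
Maximum simultaneously satisfiable clauses = 13.

13


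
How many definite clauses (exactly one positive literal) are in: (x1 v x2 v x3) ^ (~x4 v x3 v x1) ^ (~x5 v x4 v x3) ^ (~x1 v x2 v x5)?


A definite clause has exactly one positive literal.
Clause 1: 3 positive -> not definite
Clause 2: 2 positive -> not definite
Clause 3: 2 positive -> not definite
Clause 4: 2 positive -> not definite
Definite clause count = 0.

0


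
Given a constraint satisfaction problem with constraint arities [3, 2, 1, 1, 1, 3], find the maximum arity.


The arities are: 3, 2, 1, 1, 1, 3.
Scan for the maximum value.
Maximum arity = 3.

3


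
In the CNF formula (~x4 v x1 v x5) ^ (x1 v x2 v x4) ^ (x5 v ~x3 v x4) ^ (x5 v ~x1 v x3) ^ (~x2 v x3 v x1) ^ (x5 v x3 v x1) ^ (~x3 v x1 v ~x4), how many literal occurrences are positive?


Scan each clause for unnegated literals.
Clause 1: 2 positive; Clause 2: 3 positive; Clause 3: 2 positive; Clause 4: 2 positive; Clause 5: 2 positive; Clause 6: 3 positive; Clause 7: 1 positive.
Total positive literal occurrences = 15.

15


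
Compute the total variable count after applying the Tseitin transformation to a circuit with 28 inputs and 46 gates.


The Tseitin transformation introduces one auxiliary variable per gate.
Total variables = inputs + gates = 28 + 46 = 74.

74


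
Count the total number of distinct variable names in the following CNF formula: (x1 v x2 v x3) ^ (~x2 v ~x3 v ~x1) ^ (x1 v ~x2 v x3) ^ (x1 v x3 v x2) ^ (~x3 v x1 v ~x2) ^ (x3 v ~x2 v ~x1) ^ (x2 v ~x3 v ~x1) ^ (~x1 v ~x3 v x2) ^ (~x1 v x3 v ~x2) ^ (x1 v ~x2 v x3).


Identify each distinct variable in the formula.
Variables found: x1, x2, x3.
Total distinct variables = 3.

3


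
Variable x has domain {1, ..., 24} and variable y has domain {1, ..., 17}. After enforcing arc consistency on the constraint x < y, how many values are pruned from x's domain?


For the constraint x < y, x needs a supporting value in y's domain.
x can be at most 16 (one less than y's maximum).
Valid x values from domain: 16 out of 24.
Pruned = 24 - 16 = 8.

8


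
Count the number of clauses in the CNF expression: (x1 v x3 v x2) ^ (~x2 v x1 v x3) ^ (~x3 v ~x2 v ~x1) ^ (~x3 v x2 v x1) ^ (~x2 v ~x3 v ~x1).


Each group enclosed in parentheses joined by ^ is one clause.
Counting the conjuncts: 5 clauses.

5


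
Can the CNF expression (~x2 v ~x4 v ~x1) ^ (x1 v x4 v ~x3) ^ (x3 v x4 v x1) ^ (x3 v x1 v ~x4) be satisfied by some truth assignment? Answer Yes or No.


Check all 16 possible truth assignments.
Number of satisfying assignments found: 8.
The formula is satisfiable.

Yes


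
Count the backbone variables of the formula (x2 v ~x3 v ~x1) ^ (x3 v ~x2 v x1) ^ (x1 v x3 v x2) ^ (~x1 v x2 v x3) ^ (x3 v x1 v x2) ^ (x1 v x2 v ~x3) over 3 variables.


Find all satisfying assignments: 3 model(s).
Check which variables have the same value in every model.
Fixed variables: x2=T.
Backbone size = 1.

1


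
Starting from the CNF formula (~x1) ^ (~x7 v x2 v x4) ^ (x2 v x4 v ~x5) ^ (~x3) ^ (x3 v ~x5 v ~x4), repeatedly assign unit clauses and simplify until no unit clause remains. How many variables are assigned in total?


Unit propagation repeatedly assigns the literal in any unit clause, then simplifies.
Assignments in order: x1 = F, x3 = F.
No further unit clauses remain.
Total variables assigned = 2.

2


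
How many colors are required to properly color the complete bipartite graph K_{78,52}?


K_{78,52} is bipartite by definition: the two parts are independent sets, with every edge crossing between them.
Color all vertices in one part with color 1 and all vertices in the other part with color 2.
Since the graph has at least one edge, one color does not suffice.
Chromatic number = 2.

2


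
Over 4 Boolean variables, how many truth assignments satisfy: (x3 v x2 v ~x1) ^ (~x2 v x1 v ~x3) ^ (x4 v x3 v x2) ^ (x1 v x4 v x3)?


Enumerate all 16 truth assignments over 4 variables.
Test each against every clause.
Satisfying assignments found: 10.

10


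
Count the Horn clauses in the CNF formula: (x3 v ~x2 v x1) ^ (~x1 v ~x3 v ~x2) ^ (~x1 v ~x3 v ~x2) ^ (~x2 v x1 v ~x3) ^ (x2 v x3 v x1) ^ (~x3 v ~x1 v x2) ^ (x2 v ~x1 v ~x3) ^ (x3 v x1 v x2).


A Horn clause has at most one positive literal.
Clause 1: 2 positive lit(s) -> not Horn
Clause 2: 0 positive lit(s) -> Horn
Clause 3: 0 positive lit(s) -> Horn
Clause 4: 1 positive lit(s) -> Horn
Clause 5: 3 positive lit(s) -> not Horn
Clause 6: 1 positive lit(s) -> Horn
Clause 7: 1 positive lit(s) -> Horn
Clause 8: 3 positive lit(s) -> not Horn
Total Horn clauses = 5.

5


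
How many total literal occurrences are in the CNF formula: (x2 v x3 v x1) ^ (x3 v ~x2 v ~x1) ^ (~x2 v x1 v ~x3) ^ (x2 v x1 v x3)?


Clause lengths: 3, 3, 3, 3.
Sum = 3 + 3 + 3 + 3 = 12.

12


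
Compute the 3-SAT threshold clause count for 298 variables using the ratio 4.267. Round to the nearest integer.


The 3-SAT phase transition occurs at approximately 4.267 clauses per variable.
m = 4.267 * 298 = 1271.566.
Rounded to nearest integer: 1272.

1272


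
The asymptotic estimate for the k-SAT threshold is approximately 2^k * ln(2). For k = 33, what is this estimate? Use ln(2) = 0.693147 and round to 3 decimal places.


Using the asymptotic formula: threshold ~ 2^k * ln(2).
2^33 = 8589934592.
8589934592 * 0.693147 = 5954087392.641.

5954087392.641


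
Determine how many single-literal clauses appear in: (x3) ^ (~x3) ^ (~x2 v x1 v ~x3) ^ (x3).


A unit clause contains exactly one literal.
Unit clauses found: (x3), (~x3), (x3).
Count = 3.

3


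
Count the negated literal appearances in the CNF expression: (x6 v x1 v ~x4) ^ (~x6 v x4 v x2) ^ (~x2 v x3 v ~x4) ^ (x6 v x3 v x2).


Scan each clause for negated literals.
Clause 1: 1 negative; Clause 2: 1 negative; Clause 3: 2 negative; Clause 4: 0 negative.
Total negative literal occurrences = 4.

4


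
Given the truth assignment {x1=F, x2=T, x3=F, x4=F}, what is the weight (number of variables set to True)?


The weight is the number of variables assigned True.
True variables: x2.
Weight = 1.

1


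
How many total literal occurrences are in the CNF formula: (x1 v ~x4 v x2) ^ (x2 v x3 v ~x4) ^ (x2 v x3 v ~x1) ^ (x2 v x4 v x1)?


Clause lengths: 3, 3, 3, 3.
Sum = 3 + 3 + 3 + 3 = 12.

12


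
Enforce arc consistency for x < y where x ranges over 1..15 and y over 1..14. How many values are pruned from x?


For the constraint x < y, x needs a supporting value in y's domain.
x can be at most 13 (one less than y's maximum).
Valid x values from domain: 13 out of 15.
Pruned = 15 - 13 = 2.

2


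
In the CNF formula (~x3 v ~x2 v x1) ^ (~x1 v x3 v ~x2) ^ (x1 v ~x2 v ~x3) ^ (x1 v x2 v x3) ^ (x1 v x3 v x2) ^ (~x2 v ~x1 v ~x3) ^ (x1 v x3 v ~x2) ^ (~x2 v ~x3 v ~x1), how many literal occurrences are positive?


Scan each clause for unnegated literals.
Clause 1: 1 positive; Clause 2: 1 positive; Clause 3: 1 positive; Clause 4: 3 positive; Clause 5: 3 positive; Clause 6: 0 positive; Clause 7: 2 positive; Clause 8: 0 positive.
Total positive literal occurrences = 11.

11


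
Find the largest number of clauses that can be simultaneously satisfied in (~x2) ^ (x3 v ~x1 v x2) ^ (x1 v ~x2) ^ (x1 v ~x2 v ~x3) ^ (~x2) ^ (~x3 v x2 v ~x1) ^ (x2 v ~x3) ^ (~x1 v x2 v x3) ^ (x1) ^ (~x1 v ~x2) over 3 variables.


Enumerate all 8 truth assignments.
For each, count how many of the 10 clauses are satisfied.
The formula is not fully satisfiable, so the maximum is below 10.
Maximum simultaneously satisfiable clauses = 9.

9


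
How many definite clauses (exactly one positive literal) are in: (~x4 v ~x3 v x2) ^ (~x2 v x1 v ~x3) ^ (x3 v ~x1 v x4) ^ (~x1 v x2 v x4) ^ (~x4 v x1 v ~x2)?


A definite clause has exactly one positive literal.
Clause 1: 1 positive -> definite
Clause 2: 1 positive -> definite
Clause 3: 2 positive -> not definite
Clause 4: 2 positive -> not definite
Clause 5: 1 positive -> definite
Definite clause count = 3.

3


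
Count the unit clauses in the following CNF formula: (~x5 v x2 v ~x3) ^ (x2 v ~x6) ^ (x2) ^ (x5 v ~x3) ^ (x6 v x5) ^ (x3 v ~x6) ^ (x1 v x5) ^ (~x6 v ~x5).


A unit clause contains exactly one literal.
Unit clauses found: (x2).
Count = 1.

1


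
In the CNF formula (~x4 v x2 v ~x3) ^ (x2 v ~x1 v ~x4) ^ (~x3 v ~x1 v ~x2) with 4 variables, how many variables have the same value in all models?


Find all satisfying assignments: 11 model(s).
Check which variables have the same value in every model.
No variable is fixed across all models.
Backbone size = 0.

0


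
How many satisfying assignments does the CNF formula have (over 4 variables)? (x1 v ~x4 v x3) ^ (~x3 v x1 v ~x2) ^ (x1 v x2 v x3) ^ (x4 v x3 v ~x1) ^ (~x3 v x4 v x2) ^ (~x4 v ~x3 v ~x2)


Enumerate all 16 truth assignments over 4 variables.
Test each against every clause.
Satisfying assignments found: 6.

6


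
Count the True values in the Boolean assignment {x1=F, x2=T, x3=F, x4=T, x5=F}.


The weight is the number of variables assigned True.
True variables: x2, x4.
Weight = 2.

2


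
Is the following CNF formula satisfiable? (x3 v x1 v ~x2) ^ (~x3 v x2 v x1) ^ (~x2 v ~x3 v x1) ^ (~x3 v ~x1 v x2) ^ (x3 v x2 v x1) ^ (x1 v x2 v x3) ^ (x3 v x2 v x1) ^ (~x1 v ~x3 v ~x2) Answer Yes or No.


Check all 8 possible truth assignments.
Number of satisfying assignments found: 2.
The formula is satisfiable.

Yes


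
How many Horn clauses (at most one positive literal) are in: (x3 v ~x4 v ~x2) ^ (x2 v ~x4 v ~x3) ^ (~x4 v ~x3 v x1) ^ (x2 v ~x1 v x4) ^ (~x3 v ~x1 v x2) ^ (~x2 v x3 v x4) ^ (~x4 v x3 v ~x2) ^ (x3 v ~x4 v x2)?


A Horn clause has at most one positive literal.
Clause 1: 1 positive lit(s) -> Horn
Clause 2: 1 positive lit(s) -> Horn
Clause 3: 1 positive lit(s) -> Horn
Clause 4: 2 positive lit(s) -> not Horn
Clause 5: 1 positive lit(s) -> Horn
Clause 6: 2 positive lit(s) -> not Horn
Clause 7: 1 positive lit(s) -> Horn
Clause 8: 2 positive lit(s) -> not Horn
Total Horn clauses = 5.

5


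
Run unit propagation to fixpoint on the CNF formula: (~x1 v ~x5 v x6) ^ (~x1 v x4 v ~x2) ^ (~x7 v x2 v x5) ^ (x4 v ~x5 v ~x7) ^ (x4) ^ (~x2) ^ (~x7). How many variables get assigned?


Unit propagation repeatedly assigns the literal in any unit clause, then simplifies.
Assignments in order: x4 = T, x2 = F, x7 = F.
No further unit clauses remain.
Total variables assigned = 3.

3


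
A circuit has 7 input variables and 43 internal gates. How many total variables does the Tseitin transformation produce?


The Tseitin transformation introduces one auxiliary variable per gate.
Total variables = inputs + gates = 7 + 43 = 50.

50


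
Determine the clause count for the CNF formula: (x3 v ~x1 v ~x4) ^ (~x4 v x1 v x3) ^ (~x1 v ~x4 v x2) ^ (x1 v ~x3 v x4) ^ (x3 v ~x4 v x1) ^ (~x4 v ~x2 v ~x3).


Each group enclosed in parentheses joined by ^ is one clause.
Counting the conjuncts: 6 clauses.

6


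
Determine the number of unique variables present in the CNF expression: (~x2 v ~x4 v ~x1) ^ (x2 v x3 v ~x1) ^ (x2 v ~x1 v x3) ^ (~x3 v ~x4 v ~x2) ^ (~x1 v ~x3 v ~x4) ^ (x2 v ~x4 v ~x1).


Identify each distinct variable in the formula.
Variables found: x1, x2, x3, x4.
Total distinct variables = 4.

4


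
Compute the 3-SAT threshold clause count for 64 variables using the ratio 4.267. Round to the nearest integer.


The 3-SAT phase transition occurs at approximately 4.267 clauses per variable.
m = 4.267 * 64 = 273.088.
Rounded to nearest integer: 273.

273


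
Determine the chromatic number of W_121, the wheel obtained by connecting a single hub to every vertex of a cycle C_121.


W_121 consists of the cycle C_121 together with a hub vertex adjacent to every cycle vertex.
The cycle C_121 needs 3 colors (odd cycle -> 3).
The hub is adjacent to every cycle vertex, so it must receive a new color distinct from all of them.
Chromatic number = 3 + 1 = 4.

4


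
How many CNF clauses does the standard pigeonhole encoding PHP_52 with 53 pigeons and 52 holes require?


The PHP encoding has two parts:
1) At-least-one-hole clauses: 53 (one per pigeon, each with 52 literals).
2) At-most-one-pigeon-per-hole clauses: 52 holes * C(53,2) = 52 * 1378 = 71656.
Total clauses = 53 + 71656 = 71709.

71709


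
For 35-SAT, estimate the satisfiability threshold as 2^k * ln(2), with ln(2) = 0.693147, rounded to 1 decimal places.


Using the asymptotic formula: threshold ~ 2^k * ln(2).
2^35 = 34359738368.
34359738368 * 0.693147 = 23816349570.6.

23816349570.6


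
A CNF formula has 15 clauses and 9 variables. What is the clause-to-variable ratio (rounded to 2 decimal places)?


Clause-to-variable ratio = clauses / variables.
15 / 9 = 1.67.

1.67


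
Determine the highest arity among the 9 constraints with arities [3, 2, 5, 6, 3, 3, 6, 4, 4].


The arities are: 3, 2, 5, 6, 3, 3, 6, 4, 4.
Scan for the maximum value.
Maximum arity = 6.

6


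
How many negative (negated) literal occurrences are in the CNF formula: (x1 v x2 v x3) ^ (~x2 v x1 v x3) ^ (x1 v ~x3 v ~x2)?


Scan each clause for negated literals.
Clause 1: 0 negative; Clause 2: 1 negative; Clause 3: 2 negative.
Total negative literal occurrences = 3.

3


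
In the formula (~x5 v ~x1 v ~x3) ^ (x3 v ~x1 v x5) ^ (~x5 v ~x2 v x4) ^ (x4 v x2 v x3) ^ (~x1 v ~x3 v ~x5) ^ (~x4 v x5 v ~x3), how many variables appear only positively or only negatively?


A pure literal appears in only one polarity across all clauses.
Pure literals: x1 (negative only).
Count = 1.

1


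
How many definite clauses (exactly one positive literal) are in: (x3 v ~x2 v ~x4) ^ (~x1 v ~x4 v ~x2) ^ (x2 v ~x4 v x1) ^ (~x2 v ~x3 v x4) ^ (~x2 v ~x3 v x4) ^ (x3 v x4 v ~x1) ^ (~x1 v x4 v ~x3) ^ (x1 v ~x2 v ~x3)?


A definite clause has exactly one positive literal.
Clause 1: 1 positive -> definite
Clause 2: 0 positive -> not definite
Clause 3: 2 positive -> not definite
Clause 4: 1 positive -> definite
Clause 5: 1 positive -> definite
Clause 6: 2 positive -> not definite
Clause 7: 1 positive -> definite
Clause 8: 1 positive -> definite
Definite clause count = 5.

5


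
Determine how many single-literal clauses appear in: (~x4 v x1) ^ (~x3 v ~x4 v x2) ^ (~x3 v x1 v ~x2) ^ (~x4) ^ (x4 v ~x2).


A unit clause contains exactly one literal.
Unit clauses found: (~x4).
Count = 1.

1


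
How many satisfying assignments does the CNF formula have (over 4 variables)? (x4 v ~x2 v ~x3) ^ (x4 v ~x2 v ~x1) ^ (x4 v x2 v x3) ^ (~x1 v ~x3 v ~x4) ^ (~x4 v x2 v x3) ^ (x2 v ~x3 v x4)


Enumerate all 16 truth assignments over 4 variables.
Test each against every clause.
Satisfying assignments found: 5.

5


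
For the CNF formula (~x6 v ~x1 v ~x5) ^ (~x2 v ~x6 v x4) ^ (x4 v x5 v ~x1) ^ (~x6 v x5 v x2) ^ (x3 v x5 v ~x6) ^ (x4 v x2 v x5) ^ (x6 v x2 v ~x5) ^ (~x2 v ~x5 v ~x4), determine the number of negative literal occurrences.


Scan each clause for negated literals.
Clause 1: 3 negative; Clause 2: 2 negative; Clause 3: 1 negative; Clause 4: 1 negative; Clause 5: 1 negative; Clause 6: 0 negative; Clause 7: 1 negative; Clause 8: 3 negative.
Total negative literal occurrences = 12.

12


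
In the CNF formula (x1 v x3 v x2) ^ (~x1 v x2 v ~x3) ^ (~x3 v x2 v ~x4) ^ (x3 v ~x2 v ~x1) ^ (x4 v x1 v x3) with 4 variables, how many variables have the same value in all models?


Find all satisfying assignments: 8 model(s).
Check which variables have the same value in every model.
No variable is fixed across all models.
Backbone size = 0.

0


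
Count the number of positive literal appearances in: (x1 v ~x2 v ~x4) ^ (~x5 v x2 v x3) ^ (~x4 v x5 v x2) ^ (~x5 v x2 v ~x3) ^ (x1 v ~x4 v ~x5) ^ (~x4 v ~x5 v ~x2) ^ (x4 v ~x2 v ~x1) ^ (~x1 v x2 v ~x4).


Scan each clause for unnegated literals.
Clause 1: 1 positive; Clause 2: 2 positive; Clause 3: 2 positive; Clause 4: 1 positive; Clause 5: 1 positive; Clause 6: 0 positive; Clause 7: 1 positive; Clause 8: 1 positive.
Total positive literal occurrences = 9.

9


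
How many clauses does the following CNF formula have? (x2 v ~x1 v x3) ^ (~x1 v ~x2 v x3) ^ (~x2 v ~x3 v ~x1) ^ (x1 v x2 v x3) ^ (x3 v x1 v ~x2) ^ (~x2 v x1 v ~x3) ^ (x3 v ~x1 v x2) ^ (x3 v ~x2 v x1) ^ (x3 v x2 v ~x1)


Each group enclosed in parentheses joined by ^ is one clause.
Counting the conjuncts: 9 clauses.

9


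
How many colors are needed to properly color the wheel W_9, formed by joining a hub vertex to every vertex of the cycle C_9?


W_9 consists of the cycle C_9 together with a hub vertex adjacent to every cycle vertex.
The cycle C_9 needs 3 colors (odd cycle -> 3).
The hub is adjacent to every cycle vertex, so it must receive a new color distinct from all of them.
Chromatic number = 3 + 1 = 4.

4


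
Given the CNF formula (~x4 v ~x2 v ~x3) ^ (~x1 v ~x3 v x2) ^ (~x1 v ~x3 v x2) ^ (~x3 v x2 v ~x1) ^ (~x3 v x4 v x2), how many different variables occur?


Identify each distinct variable in the formula.
Variables found: x1, x2, x3, x4.
Total distinct variables = 4.

4


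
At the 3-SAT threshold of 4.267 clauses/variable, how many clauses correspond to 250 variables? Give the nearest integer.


The 3-SAT phase transition occurs at approximately 4.267 clauses per variable.
m = 4.267 * 250 = 1066.75.
Rounded to nearest integer: 1067.

1067


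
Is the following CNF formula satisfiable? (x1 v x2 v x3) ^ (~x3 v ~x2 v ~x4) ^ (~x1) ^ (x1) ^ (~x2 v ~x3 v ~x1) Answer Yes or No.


Check all 16 possible truth assignments.
Number of satisfying assignments found: 0.
The formula is unsatisfiable.

No


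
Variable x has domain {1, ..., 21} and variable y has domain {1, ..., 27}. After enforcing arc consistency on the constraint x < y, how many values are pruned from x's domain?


For the constraint x < y, x needs a supporting value in y's domain.
x can be at most 26 (one less than y's maximum).
Valid x values from domain: 21 out of 21.
Pruned = 21 - 21 = 0.

0


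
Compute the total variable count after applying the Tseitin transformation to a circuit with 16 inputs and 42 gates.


The Tseitin transformation introduces one auxiliary variable per gate.
Total variables = inputs + gates = 16 + 42 = 58.

58


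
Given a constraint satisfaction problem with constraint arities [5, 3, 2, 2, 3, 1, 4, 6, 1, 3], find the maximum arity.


The arities are: 5, 3, 2, 2, 3, 1, 4, 6, 1, 3.
Scan for the maximum value.
Maximum arity = 6.

6


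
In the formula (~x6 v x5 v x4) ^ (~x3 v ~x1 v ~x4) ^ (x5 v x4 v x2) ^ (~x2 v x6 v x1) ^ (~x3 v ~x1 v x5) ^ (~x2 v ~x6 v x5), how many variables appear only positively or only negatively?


A pure literal appears in only one polarity across all clauses.
Pure literals: x3 (negative only), x5 (positive only).
Count = 2.

2


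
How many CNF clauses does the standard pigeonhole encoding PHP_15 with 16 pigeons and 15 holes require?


The PHP encoding has two parts:
1) At-least-one-hole clauses: 16 (one per pigeon, each with 15 literals).
2) At-most-one-pigeon-per-hole clauses: 15 holes * C(16,2) = 15 * 120 = 1800.
Total clauses = 16 + 1800 = 1816.

1816


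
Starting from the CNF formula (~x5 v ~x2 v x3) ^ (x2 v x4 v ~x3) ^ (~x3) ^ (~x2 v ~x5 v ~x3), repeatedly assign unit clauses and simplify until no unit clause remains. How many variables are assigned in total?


Unit propagation repeatedly assigns the literal in any unit clause, then simplifies.
Assignments in order: x3 = F.
No further unit clauses remain.
Total variables assigned = 1.

1


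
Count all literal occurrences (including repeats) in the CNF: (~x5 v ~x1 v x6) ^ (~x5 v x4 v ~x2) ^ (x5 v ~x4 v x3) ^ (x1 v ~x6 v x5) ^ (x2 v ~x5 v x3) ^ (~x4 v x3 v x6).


Clause lengths: 3, 3, 3, 3, 3, 3.
Sum = 3 + 3 + 3 + 3 + 3 + 3 = 18.

18


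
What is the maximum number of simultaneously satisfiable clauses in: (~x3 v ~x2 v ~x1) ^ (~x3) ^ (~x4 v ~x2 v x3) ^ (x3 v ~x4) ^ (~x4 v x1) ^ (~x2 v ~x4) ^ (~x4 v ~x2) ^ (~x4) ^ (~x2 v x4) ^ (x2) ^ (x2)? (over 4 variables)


Enumerate all 16 truth assignments.
For each, count how many of the 11 clauses are satisfied.
The formula is not fully satisfiable, so the maximum is below 11.
Maximum simultaneously satisfiable clauses = 10.

10


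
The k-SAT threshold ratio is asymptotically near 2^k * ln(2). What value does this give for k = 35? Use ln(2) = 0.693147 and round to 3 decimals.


Using the asymptotic formula: threshold ~ 2^k * ln(2).
2^35 = 34359738368.
34359738368 * 0.693147 = 23816349570.564.

23816349570.564


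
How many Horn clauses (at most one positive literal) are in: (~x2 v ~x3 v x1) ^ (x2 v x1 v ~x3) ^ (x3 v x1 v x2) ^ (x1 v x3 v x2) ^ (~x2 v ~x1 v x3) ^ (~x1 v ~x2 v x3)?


A Horn clause has at most one positive literal.
Clause 1: 1 positive lit(s) -> Horn
Clause 2: 2 positive lit(s) -> not Horn
Clause 3: 3 positive lit(s) -> not Horn
Clause 4: 3 positive lit(s) -> not Horn
Clause 5: 1 positive lit(s) -> Horn
Clause 6: 1 positive lit(s) -> Horn
Total Horn clauses = 3.

3


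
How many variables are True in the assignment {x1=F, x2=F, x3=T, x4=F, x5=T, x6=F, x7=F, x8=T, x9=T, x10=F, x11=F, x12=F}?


The weight is the number of variables assigned True.
True variables: x3, x5, x8, x9.
Weight = 4.

4


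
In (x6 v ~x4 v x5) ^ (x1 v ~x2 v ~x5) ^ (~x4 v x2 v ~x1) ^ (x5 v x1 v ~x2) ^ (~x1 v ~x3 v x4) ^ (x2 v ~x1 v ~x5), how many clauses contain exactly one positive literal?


A definite clause has exactly one positive literal.
Clause 1: 2 positive -> not definite
Clause 2: 1 positive -> definite
Clause 3: 1 positive -> definite
Clause 4: 2 positive -> not definite
Clause 5: 1 positive -> definite
Clause 6: 1 positive -> definite
Definite clause count = 4.

4


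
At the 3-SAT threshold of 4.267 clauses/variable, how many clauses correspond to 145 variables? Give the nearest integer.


The 3-SAT phase transition occurs at approximately 4.267 clauses per variable.
m = 4.267 * 145 = 618.715.
Rounded to nearest integer: 619.

619


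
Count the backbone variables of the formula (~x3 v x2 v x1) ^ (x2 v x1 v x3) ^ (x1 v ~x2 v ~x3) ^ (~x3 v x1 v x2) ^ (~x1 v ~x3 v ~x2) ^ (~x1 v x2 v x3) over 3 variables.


Find all satisfying assignments: 3 model(s).
Check which variables have the same value in every model.
No variable is fixed across all models.
Backbone size = 0.

0


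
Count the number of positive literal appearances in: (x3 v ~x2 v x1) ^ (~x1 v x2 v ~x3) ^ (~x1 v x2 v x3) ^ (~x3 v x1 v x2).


Scan each clause for unnegated literals.
Clause 1: 2 positive; Clause 2: 1 positive; Clause 3: 2 positive; Clause 4: 2 positive.
Total positive literal occurrences = 7.

7


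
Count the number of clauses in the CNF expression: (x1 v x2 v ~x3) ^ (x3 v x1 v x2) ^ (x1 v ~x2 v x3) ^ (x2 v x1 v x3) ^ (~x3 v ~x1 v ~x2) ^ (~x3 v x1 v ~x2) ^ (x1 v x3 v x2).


Each group enclosed in parentheses joined by ^ is one clause.
Counting the conjuncts: 7 clauses.

7


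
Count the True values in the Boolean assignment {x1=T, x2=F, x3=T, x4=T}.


The weight is the number of variables assigned True.
True variables: x1, x3, x4.
Weight = 3.

3


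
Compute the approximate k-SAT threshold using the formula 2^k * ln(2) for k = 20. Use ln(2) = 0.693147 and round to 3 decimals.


Using the asymptotic formula: threshold ~ 2^k * ln(2).
2^20 = 1048576.
1048576 * 0.693147 = 726817.309.

726817.309


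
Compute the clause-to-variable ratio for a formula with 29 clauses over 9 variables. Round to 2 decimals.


Clause-to-variable ratio = clauses / variables.
29 / 9 = 3.22.

3.22


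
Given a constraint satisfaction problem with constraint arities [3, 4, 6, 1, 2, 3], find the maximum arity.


The arities are: 3, 4, 6, 1, 2, 3.
Scan for the maximum value.
Maximum arity = 6.

6


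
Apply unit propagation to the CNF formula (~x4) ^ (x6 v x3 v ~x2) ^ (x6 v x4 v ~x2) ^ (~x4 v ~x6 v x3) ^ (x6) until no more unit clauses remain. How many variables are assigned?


Unit propagation repeatedly assigns the literal in any unit clause, then simplifies.
Assignments in order: x4 = F, x6 = T.
No further unit clauses remain.
Total variables assigned = 2.

2


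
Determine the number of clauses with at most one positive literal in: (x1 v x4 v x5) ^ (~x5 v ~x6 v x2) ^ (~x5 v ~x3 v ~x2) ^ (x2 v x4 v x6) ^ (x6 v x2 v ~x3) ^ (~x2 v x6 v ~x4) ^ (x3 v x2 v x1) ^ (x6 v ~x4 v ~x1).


A Horn clause has at most one positive literal.
Clause 1: 3 positive lit(s) -> not Horn
Clause 2: 1 positive lit(s) -> Horn
Clause 3: 0 positive lit(s) -> Horn
Clause 4: 3 positive lit(s) -> not Horn
Clause 5: 2 positive lit(s) -> not Horn
Clause 6: 1 positive lit(s) -> Horn
Clause 7: 3 positive lit(s) -> not Horn
Clause 8: 1 positive lit(s) -> Horn
Total Horn clauses = 4.

4


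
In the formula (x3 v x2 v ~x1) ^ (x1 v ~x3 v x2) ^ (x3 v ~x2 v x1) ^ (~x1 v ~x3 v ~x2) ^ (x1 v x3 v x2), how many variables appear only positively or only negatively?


A pure literal appears in only one polarity across all clauses.
No pure literals found.
Count = 0.

0


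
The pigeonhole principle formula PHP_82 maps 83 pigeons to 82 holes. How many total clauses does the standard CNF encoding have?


The PHP encoding has two parts:
1) At-least-one-hole clauses: 83 (one per pigeon, each with 82 literals).
2) At-most-one-pigeon-per-hole clauses: 82 holes * C(83,2) = 82 * 3403 = 279046.
Total clauses = 83 + 279046 = 279129.

279129


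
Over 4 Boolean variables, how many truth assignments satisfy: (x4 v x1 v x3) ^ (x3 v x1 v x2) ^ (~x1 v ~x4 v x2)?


Enumerate all 16 truth assignments over 4 variables.
Test each against every clause.
Satisfying assignments found: 11.

11


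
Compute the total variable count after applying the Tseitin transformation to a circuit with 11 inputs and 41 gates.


The Tseitin transformation introduces one auxiliary variable per gate.
Total variables = inputs + gates = 11 + 41 = 52.

52


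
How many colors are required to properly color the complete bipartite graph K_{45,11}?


K_{45,11} is bipartite by definition: the two parts are independent sets, with every edge crossing between them.
Color all vertices in one part with color 1 and all vertices in the other part with color 2.
Since the graph has at least one edge, one color does not suffice.
Chromatic number = 2.

2


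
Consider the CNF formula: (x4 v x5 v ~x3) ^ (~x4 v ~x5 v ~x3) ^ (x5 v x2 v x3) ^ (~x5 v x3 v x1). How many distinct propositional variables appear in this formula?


Identify each distinct variable in the formula.
Variables found: x1, x2, x3, x4, x5.
Total distinct variables = 5.

5


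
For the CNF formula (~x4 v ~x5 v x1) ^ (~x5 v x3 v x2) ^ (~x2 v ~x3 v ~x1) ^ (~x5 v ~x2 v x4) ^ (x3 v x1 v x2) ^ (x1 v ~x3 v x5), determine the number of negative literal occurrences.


Scan each clause for negated literals.
Clause 1: 2 negative; Clause 2: 1 negative; Clause 3: 3 negative; Clause 4: 2 negative; Clause 5: 0 negative; Clause 6: 1 negative.
Total negative literal occurrences = 9.

9


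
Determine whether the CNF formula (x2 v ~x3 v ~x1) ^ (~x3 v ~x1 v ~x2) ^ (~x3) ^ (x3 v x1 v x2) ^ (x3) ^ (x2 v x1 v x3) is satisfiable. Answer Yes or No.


Check all 8 possible truth assignments.
Number of satisfying assignments found: 0.
The formula is unsatisfiable.

No


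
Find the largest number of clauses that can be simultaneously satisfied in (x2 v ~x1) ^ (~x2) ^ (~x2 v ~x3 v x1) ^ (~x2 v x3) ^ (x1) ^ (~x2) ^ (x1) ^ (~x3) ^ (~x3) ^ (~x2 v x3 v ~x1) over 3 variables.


Enumerate all 8 truth assignments.
For each, count how many of the 10 clauses are satisfied.
The formula is not fully satisfiable, so the maximum is below 10.
Maximum simultaneously satisfiable clauses = 9.

9


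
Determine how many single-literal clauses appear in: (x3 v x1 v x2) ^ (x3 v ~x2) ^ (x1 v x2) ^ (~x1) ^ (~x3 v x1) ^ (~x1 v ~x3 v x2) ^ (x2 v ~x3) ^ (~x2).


A unit clause contains exactly one literal.
Unit clauses found: (~x1), (~x2).
Count = 2.

2


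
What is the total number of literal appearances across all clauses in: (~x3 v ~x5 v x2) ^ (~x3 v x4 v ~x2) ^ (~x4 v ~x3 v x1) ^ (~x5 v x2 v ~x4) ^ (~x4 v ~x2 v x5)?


Clause lengths: 3, 3, 3, 3, 3.
Sum = 3 + 3 + 3 + 3 + 3 = 15.

15


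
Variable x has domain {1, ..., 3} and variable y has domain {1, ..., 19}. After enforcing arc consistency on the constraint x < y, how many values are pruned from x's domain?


For the constraint x < y, x needs a supporting value in y's domain.
x can be at most 18 (one less than y's maximum).
Valid x values from domain: 3 out of 3.
Pruned = 3 - 3 = 0.

0


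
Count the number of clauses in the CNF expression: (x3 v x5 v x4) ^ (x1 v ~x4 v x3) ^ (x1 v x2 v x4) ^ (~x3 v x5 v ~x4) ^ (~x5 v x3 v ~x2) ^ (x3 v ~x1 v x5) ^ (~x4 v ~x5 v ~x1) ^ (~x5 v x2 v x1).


Each group enclosed in parentheses joined by ^ is one clause.
Counting the conjuncts: 8 clauses.

8


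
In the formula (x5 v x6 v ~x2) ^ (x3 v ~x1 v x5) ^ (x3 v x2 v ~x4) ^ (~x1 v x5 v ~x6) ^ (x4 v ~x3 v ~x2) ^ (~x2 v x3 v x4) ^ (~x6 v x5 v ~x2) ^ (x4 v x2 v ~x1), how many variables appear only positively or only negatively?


A pure literal appears in only one polarity across all clauses.
Pure literals: x1 (negative only), x5 (positive only).
Count = 2.

2


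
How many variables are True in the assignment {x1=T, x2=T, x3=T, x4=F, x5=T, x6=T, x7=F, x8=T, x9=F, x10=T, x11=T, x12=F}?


The weight is the number of variables assigned True.
True variables: x1, x2, x3, x5, x6, x8, x10, x11.
Weight = 8.

8


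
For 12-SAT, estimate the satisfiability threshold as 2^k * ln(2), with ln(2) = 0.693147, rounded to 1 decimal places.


Using the asymptotic formula: threshold ~ 2^k * ln(2).
2^12 = 4096.
4096 * 0.693147 = 2839.1.

2839.1


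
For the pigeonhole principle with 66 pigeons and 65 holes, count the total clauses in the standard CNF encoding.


The PHP encoding has two parts:
1) At-least-one-hole clauses: 66 (one per pigeon, each with 65 literals).
2) At-most-one-pigeon-per-hole clauses: 65 holes * C(66,2) = 65 * 2145 = 139425.
Total clauses = 66 + 139425 = 139491.

139491


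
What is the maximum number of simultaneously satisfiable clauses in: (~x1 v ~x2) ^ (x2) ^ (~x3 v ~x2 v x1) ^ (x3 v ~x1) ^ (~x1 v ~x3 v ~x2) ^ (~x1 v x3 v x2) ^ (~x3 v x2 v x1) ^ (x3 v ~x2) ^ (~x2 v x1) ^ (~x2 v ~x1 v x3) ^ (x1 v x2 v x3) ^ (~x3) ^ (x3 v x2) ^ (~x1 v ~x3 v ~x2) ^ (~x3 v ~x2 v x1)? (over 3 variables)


Enumerate all 8 truth assignments.
For each, count how many of the 15 clauses are satisfied.
The formula is not fully satisfiable, so the maximum is below 15.
Maximum simultaneously satisfiable clauses = 13.

13


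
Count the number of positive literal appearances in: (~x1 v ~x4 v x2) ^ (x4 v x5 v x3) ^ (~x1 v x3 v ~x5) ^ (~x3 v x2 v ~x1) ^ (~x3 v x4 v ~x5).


Scan each clause for unnegated literals.
Clause 1: 1 positive; Clause 2: 3 positive; Clause 3: 1 positive; Clause 4: 1 positive; Clause 5: 1 positive.
Total positive literal occurrences = 7.

7


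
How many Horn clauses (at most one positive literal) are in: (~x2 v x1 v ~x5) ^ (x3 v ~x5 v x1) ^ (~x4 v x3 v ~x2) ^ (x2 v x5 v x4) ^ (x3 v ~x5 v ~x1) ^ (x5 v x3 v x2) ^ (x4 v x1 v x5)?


A Horn clause has at most one positive literal.
Clause 1: 1 positive lit(s) -> Horn
Clause 2: 2 positive lit(s) -> not Horn
Clause 3: 1 positive lit(s) -> Horn
Clause 4: 3 positive lit(s) -> not Horn
Clause 5: 1 positive lit(s) -> Horn
Clause 6: 3 positive lit(s) -> not Horn
Clause 7: 3 positive lit(s) -> not Horn
Total Horn clauses = 3.

3


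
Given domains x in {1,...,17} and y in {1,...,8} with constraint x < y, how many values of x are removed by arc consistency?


For the constraint x < y, x needs a supporting value in y's domain.
x can be at most 7 (one less than y's maximum).
Valid x values from domain: 7 out of 17.
Pruned = 17 - 7 = 10.

10


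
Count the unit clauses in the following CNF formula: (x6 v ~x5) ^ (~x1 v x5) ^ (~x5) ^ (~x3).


A unit clause contains exactly one literal.
Unit clauses found: (~x5), (~x3).
Count = 2.

2


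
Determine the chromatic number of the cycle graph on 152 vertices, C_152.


A cycle on an even number of vertices is bipartite: alternate two colors around the cycle.
Since 152 is even, two colors suffice, and at least two are needed because the graph has edges.
Chromatic number = 2.

2


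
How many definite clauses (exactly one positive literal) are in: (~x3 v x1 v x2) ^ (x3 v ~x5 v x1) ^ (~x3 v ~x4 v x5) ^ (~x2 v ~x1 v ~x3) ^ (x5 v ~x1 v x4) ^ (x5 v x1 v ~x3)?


A definite clause has exactly one positive literal.
Clause 1: 2 positive -> not definite
Clause 2: 2 positive -> not definite
Clause 3: 1 positive -> definite
Clause 4: 0 positive -> not definite
Clause 5: 2 positive -> not definite
Clause 6: 2 positive -> not definite
Definite clause count = 1.

1


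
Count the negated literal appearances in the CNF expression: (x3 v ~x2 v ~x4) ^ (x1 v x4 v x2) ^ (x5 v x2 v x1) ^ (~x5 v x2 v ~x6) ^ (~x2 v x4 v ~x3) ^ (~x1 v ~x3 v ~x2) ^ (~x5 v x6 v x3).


Scan each clause for negated literals.
Clause 1: 2 negative; Clause 2: 0 negative; Clause 3: 0 negative; Clause 4: 2 negative; Clause 5: 2 negative; Clause 6: 3 negative; Clause 7: 1 negative.
Total negative literal occurrences = 10.

10


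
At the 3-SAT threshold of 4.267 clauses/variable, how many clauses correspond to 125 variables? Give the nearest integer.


The 3-SAT phase transition occurs at approximately 4.267 clauses per variable.
m = 4.267 * 125 = 533.375.
Rounded to nearest integer: 533.

533


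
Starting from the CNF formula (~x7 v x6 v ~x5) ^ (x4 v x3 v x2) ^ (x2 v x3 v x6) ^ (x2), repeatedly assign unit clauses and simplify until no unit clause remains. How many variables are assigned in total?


Unit propagation repeatedly assigns the literal in any unit clause, then simplifies.
Assignments in order: x2 = T.
No further unit clauses remain.
Total variables assigned = 1.

1


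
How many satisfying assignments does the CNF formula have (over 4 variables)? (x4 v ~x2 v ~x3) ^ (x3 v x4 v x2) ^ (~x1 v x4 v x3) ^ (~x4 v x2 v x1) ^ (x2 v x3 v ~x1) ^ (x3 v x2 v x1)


Enumerate all 16 truth assignments over 4 variables.
Test each against every clause.
Satisfying assignments found: 8.

8


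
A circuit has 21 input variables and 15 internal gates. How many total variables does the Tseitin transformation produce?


The Tseitin transformation introduces one auxiliary variable per gate.
Total variables = inputs + gates = 21 + 15 = 36.

36


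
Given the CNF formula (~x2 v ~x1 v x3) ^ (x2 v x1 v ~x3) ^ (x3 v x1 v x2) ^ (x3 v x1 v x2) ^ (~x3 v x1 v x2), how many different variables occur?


Identify each distinct variable in the formula.
Variables found: x1, x2, x3.
Total distinct variables = 3.

3


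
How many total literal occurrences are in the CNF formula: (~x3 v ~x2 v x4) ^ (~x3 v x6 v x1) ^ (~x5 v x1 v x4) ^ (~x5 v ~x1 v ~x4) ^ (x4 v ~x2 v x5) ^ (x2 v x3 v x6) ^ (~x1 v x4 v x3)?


Clause lengths: 3, 3, 3, 3, 3, 3, 3.
Sum = 3 + 3 + 3 + 3 + 3 + 3 + 3 = 21.

21


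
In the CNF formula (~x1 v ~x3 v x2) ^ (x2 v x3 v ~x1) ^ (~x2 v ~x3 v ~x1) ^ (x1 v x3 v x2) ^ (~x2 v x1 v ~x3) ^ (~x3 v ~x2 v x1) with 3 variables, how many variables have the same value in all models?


Find all satisfying assignments: 3 model(s).
Check which variables have the same value in every model.
No variable is fixed across all models.
Backbone size = 0.

0


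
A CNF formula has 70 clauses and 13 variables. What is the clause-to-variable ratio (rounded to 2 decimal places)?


Clause-to-variable ratio = clauses / variables.
70 / 13 = 5.38.

5.38


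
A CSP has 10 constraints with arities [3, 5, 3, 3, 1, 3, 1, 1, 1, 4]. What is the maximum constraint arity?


The arities are: 3, 5, 3, 3, 1, 3, 1, 1, 1, 4.
Scan for the maximum value.
Maximum arity = 5.

5


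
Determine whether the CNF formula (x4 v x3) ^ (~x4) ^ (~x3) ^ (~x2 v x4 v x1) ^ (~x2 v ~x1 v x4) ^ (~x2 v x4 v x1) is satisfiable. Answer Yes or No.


Check all 16 possible truth assignments.
Number of satisfying assignments found: 0.
The formula is unsatisfiable.

No


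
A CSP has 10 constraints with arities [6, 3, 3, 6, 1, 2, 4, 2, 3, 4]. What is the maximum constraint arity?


The arities are: 6, 3, 3, 6, 1, 2, 4, 2, 3, 4.
Scan for the maximum value.
Maximum arity = 6.

6


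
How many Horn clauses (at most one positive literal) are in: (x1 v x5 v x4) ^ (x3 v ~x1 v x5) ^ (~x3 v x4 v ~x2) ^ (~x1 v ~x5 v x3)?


A Horn clause has at most one positive literal.
Clause 1: 3 positive lit(s) -> not Horn
Clause 2: 2 positive lit(s) -> not Horn
Clause 3: 1 positive lit(s) -> Horn
Clause 4: 1 positive lit(s) -> Horn
Total Horn clauses = 2.

2


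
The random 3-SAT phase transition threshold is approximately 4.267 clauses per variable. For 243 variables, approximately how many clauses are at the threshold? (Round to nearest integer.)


The 3-SAT phase transition occurs at approximately 4.267 clauses per variable.
m = 4.267 * 243 = 1036.881.
Rounded to nearest integer: 1037.

1037


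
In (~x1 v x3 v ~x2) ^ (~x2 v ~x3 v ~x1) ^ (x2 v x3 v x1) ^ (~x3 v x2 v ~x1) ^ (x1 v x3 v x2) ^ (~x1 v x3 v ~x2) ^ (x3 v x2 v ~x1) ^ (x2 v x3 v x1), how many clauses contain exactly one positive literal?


A definite clause has exactly one positive literal.
Clause 1: 1 positive -> definite
Clause 2: 0 positive -> not definite
Clause 3: 3 positive -> not definite
Clause 4: 1 positive -> definite
Clause 5: 3 positive -> not definite
Clause 6: 1 positive -> definite
Clause 7: 2 positive -> not definite
Clause 8: 3 positive -> not definite
Definite clause count = 3.

3
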